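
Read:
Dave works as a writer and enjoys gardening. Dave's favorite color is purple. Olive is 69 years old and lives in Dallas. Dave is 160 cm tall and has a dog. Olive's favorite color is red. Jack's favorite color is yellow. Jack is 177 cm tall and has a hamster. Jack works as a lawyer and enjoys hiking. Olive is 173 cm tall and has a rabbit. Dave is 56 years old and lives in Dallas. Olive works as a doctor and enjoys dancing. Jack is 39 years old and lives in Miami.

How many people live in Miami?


Count in Miami: 1

1


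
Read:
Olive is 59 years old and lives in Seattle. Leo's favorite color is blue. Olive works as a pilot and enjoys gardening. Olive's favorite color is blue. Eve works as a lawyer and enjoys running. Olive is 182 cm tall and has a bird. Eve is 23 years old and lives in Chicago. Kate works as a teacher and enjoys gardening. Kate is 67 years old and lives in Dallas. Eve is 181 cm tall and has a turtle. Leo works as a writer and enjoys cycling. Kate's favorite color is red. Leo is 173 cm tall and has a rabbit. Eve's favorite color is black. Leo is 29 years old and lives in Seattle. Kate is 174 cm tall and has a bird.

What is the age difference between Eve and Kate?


|23 - 67| = 44

44


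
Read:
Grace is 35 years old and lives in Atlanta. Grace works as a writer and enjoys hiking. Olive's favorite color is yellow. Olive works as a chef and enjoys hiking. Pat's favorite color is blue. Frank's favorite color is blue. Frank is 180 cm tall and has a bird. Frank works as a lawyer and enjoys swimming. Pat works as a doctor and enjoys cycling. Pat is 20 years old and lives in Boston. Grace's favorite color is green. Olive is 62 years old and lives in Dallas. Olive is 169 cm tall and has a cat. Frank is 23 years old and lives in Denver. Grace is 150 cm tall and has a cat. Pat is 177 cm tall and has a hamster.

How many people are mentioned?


People: Pat, Frank, Olive, Grace. Count = 4

4


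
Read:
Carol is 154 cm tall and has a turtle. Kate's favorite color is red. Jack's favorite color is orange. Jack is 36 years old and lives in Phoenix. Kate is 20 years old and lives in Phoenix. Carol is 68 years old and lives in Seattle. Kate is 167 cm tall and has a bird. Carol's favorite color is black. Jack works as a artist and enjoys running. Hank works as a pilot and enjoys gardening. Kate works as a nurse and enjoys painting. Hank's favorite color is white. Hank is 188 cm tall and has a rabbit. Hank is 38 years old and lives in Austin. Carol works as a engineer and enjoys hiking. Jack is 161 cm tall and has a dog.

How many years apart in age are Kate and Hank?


20 vs 38, diff = 18

18


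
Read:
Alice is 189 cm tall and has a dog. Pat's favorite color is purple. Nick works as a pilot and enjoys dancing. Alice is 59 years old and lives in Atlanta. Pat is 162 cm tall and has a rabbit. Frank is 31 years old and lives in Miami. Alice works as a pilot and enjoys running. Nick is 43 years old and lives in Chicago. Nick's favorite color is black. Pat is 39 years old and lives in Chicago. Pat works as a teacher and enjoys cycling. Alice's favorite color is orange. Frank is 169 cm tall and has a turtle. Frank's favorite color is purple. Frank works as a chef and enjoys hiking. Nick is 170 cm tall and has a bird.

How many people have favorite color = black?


Count: 1

1


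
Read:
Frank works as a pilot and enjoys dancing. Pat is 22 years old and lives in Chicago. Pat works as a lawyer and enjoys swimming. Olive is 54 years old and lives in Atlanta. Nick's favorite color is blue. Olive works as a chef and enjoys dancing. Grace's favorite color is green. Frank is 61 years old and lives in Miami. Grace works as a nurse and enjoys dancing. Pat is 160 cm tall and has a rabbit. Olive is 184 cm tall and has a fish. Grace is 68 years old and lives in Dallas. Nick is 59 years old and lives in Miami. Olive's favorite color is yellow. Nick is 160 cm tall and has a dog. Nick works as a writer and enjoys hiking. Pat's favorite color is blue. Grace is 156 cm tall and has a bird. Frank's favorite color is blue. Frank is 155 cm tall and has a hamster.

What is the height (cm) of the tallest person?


Tallest: Olive at 184 cm

184


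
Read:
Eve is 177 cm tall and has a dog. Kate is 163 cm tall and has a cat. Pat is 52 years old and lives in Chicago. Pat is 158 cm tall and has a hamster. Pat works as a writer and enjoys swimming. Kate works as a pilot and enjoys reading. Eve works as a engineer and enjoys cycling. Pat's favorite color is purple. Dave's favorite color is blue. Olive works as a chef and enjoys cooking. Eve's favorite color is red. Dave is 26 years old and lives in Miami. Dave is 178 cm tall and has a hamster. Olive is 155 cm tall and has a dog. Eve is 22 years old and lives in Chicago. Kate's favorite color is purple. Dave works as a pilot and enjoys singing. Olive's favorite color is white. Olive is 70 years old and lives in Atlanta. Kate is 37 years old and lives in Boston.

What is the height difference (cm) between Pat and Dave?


|158 - 178| = 20

20


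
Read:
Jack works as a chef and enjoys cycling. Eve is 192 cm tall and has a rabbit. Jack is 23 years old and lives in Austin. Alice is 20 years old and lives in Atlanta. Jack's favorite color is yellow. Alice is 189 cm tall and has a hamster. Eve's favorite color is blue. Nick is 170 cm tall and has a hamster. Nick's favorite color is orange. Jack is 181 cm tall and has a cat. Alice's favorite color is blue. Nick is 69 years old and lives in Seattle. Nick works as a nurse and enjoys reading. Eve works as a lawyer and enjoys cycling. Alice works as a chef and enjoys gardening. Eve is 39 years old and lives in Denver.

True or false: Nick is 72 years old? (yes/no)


Nick is actually 69. no

no


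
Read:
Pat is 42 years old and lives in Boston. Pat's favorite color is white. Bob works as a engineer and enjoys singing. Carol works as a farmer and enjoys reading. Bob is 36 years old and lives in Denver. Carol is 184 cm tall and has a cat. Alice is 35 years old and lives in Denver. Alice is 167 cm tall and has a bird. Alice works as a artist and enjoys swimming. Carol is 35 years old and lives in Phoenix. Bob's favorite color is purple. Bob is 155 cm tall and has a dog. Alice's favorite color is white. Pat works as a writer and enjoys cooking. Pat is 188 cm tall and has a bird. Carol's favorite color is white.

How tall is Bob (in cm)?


Bob is 155 cm tall

155


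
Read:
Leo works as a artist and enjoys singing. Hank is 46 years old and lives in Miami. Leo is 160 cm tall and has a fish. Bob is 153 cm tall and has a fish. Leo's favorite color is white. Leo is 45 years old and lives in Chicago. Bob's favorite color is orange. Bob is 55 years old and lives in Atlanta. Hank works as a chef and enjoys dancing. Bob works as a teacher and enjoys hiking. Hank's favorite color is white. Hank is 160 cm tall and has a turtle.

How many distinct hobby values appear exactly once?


Unique hobby values: 3

3


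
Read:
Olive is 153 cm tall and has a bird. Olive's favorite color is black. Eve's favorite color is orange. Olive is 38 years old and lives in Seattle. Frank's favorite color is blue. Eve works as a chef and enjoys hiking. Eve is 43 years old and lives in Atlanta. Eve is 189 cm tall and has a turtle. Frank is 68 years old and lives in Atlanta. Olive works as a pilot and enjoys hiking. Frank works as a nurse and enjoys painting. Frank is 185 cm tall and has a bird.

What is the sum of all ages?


68+38+43 = 149

149


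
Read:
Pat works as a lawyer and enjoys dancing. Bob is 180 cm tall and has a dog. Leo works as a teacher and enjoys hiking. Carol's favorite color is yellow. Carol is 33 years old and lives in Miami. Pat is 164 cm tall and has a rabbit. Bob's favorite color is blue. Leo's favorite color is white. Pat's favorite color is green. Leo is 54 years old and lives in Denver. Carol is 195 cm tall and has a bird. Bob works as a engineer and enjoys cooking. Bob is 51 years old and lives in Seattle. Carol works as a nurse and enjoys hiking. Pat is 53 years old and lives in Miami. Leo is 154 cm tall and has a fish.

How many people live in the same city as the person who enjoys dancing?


Person with hobby dancing is Pat, city Miami. Count = 2

2


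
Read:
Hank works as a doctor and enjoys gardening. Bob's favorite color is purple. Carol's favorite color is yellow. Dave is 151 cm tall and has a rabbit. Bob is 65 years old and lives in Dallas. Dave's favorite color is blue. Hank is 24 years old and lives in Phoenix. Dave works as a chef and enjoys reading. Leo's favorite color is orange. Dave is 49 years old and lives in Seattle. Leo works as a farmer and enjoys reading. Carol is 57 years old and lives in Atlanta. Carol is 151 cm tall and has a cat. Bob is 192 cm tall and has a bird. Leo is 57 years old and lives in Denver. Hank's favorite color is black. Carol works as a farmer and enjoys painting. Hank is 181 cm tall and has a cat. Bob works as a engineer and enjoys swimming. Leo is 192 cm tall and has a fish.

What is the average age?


Sum=252, n=5, avg=50.4

50.4


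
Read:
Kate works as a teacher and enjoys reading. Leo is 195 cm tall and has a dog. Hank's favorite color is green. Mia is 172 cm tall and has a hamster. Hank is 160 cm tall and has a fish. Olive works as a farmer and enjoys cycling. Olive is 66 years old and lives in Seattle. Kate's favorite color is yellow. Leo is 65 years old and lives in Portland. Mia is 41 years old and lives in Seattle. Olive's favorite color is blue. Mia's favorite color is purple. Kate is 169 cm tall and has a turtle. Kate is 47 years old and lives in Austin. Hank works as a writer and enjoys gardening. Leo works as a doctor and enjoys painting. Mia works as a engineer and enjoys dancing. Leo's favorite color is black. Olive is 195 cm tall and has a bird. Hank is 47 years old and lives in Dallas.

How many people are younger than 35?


Filter: 0

0


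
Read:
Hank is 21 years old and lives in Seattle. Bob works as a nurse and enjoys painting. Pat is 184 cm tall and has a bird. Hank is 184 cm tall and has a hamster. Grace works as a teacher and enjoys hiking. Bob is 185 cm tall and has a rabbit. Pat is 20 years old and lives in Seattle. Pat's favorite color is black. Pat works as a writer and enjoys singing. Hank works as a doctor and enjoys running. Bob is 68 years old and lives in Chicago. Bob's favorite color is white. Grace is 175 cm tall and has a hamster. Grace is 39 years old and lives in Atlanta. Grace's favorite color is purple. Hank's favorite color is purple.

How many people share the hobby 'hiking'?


Count: 1

1


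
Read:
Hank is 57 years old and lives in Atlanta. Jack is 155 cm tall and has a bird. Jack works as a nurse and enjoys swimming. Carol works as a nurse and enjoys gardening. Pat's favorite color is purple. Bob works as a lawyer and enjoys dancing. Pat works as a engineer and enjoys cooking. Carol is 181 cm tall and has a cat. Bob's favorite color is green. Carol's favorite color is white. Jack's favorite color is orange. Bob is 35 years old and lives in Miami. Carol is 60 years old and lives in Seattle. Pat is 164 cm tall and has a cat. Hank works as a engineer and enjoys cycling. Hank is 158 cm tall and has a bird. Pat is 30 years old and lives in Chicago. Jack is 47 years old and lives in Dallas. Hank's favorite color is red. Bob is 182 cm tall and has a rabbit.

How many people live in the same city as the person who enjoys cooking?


Person with hobby cooking is Pat, city Chicago. Count = 1

1


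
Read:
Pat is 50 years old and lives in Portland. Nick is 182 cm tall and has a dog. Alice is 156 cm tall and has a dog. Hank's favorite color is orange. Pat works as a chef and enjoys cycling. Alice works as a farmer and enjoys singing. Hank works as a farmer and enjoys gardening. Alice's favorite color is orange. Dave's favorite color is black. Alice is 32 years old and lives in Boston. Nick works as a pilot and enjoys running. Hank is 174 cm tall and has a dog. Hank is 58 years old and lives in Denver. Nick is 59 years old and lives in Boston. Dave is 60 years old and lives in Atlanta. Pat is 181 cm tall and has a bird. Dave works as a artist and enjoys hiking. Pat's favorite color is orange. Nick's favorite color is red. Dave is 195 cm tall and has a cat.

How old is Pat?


Pat is 50 years old

50


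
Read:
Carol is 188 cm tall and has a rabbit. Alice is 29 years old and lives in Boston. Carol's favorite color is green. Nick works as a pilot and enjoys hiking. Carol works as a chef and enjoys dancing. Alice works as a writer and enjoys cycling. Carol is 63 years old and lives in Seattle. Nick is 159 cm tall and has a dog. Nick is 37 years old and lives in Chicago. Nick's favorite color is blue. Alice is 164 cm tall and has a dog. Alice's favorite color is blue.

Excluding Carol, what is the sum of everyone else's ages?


Sum (excluding Carol): 66

66


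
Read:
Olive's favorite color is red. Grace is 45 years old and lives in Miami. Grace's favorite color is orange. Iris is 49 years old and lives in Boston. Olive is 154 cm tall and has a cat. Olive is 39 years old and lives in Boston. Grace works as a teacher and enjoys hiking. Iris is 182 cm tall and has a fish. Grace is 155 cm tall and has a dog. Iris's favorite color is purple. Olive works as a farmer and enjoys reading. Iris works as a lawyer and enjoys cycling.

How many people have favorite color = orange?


Count: 1

1


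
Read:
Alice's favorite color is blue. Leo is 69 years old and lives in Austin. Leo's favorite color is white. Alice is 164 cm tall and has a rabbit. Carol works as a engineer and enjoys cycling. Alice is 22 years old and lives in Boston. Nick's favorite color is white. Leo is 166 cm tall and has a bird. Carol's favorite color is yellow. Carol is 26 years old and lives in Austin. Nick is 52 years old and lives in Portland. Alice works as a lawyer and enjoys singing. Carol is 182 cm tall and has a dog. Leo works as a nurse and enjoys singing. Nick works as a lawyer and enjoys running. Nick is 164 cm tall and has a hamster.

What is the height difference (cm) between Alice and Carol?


|164 - 182| = 18

18


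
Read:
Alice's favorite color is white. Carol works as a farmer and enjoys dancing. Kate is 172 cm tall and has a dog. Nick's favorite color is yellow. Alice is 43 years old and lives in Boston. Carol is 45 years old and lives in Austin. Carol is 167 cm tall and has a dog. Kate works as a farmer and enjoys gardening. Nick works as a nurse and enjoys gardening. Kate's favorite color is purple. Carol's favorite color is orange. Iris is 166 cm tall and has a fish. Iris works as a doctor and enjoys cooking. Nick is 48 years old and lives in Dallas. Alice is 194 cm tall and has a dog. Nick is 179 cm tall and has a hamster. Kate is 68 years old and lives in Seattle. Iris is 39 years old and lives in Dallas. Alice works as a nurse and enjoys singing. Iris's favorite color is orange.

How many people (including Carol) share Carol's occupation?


Carol is a farmer. Count = 2

2


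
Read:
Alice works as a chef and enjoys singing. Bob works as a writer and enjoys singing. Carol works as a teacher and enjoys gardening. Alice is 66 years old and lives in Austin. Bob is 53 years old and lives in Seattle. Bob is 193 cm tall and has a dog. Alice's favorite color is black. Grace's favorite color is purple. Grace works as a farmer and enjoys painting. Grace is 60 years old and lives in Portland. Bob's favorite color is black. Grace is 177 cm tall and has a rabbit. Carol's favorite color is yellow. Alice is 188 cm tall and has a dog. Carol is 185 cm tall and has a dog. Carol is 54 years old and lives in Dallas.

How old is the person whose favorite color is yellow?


Person with favorite color=yellow is Carol, age 54

54


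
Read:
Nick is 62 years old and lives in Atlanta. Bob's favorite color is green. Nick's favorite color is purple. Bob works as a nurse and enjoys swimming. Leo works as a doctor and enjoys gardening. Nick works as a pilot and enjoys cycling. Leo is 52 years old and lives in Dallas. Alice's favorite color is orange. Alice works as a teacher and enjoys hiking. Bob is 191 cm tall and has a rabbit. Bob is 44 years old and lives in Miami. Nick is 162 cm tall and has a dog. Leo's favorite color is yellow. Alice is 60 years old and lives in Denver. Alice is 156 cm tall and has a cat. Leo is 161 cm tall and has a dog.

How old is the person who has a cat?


Person with cat is Alice, age 60

60


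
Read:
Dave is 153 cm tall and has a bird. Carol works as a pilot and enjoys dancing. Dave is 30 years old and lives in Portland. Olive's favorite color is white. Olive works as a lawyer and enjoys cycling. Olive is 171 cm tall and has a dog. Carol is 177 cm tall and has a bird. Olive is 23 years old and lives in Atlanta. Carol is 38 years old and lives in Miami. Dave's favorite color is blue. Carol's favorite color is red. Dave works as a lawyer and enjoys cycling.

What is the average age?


Sum=91, n=3, avg=30.33

30.33


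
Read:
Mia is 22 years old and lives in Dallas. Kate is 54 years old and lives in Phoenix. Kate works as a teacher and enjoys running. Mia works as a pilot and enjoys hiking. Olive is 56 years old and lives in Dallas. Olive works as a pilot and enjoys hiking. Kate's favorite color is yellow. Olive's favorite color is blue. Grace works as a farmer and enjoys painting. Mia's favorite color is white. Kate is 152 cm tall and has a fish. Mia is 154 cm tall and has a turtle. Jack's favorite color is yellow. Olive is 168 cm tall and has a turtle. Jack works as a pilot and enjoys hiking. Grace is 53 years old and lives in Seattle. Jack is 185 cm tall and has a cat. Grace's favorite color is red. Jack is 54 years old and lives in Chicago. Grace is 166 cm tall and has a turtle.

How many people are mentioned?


People: Jack, Mia, Olive, Kate, Grace. Count = 5

5


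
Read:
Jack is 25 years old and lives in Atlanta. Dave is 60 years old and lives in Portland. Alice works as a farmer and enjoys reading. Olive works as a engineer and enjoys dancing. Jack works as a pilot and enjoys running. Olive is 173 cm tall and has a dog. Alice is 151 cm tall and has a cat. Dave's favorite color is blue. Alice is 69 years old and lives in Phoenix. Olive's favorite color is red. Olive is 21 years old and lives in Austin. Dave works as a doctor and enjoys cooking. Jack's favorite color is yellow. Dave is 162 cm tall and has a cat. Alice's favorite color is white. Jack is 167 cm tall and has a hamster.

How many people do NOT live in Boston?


Not in Boston: 4

4


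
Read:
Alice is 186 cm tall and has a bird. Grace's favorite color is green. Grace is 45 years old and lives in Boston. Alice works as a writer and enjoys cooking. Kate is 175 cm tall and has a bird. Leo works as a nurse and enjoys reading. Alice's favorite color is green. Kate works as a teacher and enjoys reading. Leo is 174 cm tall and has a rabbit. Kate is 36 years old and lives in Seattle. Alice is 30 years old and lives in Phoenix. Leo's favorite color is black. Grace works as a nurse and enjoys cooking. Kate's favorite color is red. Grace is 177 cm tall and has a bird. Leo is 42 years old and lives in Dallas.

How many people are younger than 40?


Filter: 2

2


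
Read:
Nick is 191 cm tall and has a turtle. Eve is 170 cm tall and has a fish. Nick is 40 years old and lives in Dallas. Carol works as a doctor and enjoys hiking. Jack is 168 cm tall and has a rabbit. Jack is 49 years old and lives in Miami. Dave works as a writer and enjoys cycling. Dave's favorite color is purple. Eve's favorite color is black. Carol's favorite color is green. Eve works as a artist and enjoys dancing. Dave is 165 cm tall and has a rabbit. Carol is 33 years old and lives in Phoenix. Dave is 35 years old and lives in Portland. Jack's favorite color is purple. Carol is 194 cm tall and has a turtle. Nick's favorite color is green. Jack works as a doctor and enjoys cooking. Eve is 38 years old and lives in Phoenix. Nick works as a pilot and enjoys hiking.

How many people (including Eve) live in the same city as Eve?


Eve lives in Phoenix. Count = 2

2


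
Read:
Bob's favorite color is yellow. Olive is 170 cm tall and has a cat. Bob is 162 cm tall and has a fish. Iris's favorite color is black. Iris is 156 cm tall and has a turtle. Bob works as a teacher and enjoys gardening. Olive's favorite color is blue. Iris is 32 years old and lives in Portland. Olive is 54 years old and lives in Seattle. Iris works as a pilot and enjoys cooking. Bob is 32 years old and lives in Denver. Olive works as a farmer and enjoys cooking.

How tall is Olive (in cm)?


Olive is 170 cm tall

170


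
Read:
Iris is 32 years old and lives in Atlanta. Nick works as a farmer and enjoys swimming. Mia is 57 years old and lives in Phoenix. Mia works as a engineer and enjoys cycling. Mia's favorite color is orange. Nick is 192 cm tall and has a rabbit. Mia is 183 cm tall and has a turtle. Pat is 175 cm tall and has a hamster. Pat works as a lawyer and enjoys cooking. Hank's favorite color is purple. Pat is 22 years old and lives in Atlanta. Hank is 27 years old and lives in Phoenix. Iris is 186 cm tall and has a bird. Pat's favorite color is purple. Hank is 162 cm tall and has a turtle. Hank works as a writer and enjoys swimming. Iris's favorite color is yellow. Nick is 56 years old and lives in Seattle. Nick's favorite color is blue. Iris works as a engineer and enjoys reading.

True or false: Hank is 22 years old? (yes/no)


Hank is actually 27. no

no


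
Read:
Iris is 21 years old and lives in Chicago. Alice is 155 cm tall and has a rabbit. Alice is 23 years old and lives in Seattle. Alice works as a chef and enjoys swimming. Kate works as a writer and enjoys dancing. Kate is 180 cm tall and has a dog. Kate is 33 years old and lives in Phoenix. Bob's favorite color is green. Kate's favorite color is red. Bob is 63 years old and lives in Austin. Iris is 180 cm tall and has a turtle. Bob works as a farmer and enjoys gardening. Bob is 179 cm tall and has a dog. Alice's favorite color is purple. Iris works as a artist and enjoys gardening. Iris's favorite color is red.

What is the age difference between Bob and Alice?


|63 - 23| = 40

40


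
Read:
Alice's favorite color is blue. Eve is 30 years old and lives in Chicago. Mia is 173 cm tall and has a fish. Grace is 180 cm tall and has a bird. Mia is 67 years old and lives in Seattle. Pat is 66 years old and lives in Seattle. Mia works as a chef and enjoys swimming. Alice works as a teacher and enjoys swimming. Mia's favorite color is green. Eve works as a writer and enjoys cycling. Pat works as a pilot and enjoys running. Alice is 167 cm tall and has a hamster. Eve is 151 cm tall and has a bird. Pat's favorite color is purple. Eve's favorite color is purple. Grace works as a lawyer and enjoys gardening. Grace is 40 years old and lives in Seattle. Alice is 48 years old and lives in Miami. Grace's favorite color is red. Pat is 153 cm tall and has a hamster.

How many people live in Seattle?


Count in Seattle: 3

3


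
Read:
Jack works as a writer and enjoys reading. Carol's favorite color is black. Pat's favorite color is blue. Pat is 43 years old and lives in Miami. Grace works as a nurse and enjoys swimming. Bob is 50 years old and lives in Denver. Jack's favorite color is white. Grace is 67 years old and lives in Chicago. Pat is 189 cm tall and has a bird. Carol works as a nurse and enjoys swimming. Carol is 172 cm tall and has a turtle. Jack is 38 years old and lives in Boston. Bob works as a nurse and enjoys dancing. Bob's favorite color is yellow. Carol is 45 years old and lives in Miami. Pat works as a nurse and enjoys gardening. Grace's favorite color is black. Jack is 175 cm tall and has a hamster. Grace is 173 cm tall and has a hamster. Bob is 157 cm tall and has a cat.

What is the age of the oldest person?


Oldest: Grace at 67

67


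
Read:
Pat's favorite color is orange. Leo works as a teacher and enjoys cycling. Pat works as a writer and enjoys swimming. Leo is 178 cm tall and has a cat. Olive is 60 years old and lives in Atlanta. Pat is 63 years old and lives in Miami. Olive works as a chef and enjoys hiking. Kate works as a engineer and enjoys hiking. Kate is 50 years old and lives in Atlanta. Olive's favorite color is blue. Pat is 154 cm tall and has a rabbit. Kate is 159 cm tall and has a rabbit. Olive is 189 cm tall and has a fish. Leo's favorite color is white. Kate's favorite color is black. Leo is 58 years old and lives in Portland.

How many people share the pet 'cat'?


Count: 1

1


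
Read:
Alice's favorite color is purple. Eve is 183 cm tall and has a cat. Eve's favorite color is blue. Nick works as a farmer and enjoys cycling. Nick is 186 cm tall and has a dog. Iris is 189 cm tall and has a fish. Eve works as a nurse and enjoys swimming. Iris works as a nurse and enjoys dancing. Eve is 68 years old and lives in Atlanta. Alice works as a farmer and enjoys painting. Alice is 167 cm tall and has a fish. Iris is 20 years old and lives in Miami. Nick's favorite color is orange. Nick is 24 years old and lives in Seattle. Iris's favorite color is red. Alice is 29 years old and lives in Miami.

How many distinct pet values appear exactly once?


Unique pet values: 2

2


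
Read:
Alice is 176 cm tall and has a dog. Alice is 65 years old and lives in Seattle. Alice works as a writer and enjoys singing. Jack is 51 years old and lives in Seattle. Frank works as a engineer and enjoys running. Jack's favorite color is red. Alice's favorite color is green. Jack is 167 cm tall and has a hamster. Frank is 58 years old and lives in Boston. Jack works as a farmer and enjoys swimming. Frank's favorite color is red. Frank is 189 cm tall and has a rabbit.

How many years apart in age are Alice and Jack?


65 vs 51, diff = 14

14


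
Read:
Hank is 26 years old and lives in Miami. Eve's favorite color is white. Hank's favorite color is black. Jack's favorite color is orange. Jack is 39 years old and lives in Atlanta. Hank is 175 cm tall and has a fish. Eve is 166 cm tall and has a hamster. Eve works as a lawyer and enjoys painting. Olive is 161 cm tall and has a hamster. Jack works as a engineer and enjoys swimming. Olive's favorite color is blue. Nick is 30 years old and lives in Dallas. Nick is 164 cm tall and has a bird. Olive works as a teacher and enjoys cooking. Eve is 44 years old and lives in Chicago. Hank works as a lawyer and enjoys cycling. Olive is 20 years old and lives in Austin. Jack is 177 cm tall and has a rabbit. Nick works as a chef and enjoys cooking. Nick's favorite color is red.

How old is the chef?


The chef is Nick, age 30

30


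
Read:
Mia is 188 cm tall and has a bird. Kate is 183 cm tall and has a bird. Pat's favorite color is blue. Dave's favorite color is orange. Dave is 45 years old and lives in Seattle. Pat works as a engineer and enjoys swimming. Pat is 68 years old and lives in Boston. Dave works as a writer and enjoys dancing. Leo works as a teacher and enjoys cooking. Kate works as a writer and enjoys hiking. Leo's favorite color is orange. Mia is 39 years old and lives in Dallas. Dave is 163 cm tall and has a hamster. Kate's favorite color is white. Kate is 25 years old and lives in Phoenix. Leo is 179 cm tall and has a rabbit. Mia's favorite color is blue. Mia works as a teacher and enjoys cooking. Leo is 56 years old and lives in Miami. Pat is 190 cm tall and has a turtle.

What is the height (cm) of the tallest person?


Tallest: Pat at 190 cm

190


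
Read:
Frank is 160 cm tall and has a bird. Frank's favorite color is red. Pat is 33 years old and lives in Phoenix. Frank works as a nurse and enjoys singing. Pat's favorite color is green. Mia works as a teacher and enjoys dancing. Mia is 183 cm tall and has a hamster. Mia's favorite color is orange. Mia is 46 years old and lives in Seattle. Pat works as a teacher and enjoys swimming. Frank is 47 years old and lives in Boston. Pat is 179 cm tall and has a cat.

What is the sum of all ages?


47+33+46 = 126

126


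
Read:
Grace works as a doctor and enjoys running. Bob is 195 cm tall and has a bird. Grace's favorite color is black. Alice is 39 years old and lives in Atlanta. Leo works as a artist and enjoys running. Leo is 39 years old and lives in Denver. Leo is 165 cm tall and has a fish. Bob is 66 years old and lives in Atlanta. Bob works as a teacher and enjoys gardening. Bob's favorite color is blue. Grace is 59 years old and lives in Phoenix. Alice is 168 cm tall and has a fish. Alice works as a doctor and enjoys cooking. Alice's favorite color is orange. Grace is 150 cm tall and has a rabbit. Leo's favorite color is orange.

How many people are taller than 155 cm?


Taller than 155: 3

3


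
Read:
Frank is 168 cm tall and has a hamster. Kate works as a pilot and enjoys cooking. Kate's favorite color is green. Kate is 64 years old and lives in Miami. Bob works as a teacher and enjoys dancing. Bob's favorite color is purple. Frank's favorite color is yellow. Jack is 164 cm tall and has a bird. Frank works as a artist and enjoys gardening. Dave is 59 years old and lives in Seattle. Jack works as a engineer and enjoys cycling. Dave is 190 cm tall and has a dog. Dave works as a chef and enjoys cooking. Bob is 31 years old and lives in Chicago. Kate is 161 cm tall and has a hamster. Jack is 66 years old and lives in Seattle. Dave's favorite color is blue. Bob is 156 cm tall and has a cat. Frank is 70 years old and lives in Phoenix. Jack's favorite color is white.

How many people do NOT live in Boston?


Not in Boston: 5

5


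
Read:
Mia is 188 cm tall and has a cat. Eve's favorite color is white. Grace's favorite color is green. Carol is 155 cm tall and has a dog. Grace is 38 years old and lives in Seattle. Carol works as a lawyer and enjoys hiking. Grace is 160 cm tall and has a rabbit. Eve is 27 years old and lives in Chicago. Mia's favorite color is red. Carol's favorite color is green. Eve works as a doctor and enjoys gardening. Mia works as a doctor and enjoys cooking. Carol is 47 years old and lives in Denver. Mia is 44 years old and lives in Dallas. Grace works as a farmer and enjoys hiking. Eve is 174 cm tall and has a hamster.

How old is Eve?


Eve is 27 years old

27


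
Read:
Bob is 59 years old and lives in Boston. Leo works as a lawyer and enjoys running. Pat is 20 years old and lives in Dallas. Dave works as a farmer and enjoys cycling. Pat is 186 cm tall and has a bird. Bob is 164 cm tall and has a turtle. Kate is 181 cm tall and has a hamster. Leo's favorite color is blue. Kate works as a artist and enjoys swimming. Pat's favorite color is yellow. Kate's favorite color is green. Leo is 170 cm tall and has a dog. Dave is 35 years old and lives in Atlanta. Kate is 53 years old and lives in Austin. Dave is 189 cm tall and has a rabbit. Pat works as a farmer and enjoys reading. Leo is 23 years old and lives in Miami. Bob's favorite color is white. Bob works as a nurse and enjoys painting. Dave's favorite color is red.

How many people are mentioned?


People: Dave, Leo, Kate, Bob, Pat. Count = 5

5


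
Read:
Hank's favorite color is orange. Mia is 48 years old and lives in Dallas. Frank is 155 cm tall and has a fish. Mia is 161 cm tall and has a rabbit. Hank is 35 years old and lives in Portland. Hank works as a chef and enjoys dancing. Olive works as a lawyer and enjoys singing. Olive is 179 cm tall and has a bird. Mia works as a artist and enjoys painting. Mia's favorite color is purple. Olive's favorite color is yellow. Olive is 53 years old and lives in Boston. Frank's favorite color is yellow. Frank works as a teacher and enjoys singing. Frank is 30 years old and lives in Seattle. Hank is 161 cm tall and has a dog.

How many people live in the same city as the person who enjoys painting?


Person with hobby painting is Mia, city Dallas. Count = 1

1


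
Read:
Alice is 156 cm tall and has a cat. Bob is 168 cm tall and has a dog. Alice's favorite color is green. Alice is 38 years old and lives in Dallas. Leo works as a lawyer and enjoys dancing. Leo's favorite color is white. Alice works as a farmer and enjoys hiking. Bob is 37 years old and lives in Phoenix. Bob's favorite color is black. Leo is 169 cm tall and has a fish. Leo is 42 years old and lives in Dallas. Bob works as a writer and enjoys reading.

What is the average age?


Sum=117, n=3, avg=39

39


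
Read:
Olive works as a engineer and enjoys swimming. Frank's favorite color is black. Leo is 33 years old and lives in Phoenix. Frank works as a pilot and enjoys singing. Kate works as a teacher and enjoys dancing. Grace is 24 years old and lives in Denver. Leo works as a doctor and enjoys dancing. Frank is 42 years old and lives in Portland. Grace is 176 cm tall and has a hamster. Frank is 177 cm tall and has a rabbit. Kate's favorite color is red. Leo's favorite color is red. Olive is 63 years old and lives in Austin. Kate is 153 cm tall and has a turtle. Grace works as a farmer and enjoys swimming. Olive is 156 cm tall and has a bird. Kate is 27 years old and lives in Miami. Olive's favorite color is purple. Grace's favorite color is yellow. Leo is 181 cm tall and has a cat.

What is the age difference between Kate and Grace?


|27 - 24| = 3

3


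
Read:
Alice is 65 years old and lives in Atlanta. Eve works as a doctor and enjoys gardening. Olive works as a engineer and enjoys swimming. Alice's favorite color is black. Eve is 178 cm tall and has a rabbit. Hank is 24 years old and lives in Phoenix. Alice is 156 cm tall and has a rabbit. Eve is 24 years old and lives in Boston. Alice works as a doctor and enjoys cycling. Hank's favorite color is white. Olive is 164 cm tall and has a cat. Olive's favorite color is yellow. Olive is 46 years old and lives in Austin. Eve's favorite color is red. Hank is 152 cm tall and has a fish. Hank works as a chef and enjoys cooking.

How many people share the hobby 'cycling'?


Count: 1

1


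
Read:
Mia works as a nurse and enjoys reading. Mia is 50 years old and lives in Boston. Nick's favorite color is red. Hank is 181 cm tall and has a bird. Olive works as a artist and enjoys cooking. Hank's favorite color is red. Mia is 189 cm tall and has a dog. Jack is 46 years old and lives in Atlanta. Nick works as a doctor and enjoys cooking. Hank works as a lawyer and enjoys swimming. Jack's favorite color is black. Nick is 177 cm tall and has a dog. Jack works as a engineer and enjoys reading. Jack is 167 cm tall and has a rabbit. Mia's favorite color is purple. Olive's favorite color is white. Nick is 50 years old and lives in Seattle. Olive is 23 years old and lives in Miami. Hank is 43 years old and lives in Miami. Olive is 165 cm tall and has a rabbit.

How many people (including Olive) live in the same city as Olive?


Olive lives in Miami. Count = 2

2


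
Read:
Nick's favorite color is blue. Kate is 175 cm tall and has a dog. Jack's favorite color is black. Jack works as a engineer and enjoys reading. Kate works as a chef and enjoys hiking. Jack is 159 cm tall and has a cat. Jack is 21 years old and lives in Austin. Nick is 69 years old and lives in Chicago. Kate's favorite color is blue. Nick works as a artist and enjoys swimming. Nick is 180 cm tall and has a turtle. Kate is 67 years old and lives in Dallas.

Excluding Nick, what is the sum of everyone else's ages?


Sum (excluding Nick): 88

88


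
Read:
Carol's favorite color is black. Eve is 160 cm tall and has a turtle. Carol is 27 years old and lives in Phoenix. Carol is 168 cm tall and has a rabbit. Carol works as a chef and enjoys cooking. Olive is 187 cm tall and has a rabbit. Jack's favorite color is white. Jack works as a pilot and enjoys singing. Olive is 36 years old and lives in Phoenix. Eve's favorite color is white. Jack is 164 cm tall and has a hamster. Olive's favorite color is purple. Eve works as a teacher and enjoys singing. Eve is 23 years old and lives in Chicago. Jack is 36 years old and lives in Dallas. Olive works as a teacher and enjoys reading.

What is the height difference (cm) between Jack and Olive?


|164 - 187| = 23

23


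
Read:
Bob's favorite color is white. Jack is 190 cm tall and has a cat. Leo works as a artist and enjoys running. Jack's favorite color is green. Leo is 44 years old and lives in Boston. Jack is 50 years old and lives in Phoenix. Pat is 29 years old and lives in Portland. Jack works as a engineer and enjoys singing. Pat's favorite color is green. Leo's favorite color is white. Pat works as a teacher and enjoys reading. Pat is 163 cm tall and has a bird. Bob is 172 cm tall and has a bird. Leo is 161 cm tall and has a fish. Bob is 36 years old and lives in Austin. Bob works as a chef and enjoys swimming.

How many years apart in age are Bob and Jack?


36 vs 50, diff = 14

14


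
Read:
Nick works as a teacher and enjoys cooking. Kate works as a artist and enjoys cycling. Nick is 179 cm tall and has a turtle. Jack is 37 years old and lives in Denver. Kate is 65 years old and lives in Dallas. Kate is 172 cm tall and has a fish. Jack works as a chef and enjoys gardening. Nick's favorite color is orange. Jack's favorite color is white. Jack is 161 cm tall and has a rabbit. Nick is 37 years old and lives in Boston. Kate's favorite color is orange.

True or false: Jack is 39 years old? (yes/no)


Jack is actually 37. no

no


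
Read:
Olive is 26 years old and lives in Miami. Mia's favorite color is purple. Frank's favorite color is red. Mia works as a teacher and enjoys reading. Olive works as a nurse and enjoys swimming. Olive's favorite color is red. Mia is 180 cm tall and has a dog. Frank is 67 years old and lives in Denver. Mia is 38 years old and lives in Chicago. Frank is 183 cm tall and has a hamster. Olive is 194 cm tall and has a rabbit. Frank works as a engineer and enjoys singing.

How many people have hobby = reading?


Count: 1

1


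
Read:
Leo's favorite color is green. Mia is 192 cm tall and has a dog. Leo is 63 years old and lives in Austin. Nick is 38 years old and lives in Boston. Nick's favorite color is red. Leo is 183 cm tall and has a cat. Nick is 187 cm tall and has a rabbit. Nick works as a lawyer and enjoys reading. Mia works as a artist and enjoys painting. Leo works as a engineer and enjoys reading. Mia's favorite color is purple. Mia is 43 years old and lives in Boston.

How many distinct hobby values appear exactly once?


Unique hobby values: 1

1


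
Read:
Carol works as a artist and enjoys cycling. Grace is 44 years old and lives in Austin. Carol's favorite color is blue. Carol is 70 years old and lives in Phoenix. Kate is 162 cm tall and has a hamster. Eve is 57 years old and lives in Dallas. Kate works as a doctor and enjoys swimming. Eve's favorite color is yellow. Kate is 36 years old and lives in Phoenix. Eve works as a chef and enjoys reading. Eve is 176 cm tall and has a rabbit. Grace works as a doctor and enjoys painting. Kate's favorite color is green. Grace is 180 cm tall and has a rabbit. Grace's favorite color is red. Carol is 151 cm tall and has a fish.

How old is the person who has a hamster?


Person with hamster is Kate, age 36

36


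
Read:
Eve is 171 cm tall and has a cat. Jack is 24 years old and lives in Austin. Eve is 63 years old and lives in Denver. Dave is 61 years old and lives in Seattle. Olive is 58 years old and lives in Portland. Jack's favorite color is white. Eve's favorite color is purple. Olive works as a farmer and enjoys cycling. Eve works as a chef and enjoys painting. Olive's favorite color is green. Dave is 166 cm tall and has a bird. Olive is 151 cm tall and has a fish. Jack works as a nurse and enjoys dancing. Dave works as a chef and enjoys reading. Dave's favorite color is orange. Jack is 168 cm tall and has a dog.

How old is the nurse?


The nurse is Jack, age 24

24


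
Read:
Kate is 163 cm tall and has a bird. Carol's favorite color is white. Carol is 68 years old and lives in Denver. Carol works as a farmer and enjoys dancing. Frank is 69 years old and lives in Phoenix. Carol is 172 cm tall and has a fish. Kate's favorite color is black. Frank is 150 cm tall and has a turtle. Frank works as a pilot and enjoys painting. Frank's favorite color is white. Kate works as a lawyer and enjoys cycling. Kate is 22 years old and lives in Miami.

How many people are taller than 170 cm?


Taller than 170: 1

1
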